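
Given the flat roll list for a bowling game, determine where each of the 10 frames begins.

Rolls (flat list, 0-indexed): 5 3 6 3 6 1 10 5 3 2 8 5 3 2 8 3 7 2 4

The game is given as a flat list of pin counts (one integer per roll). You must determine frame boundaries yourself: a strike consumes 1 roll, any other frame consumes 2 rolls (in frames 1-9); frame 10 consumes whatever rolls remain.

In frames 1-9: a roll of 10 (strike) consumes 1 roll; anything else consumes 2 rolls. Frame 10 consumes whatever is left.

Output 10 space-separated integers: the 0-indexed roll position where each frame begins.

Answer: 0 2 4 6 7 9 11 13 15 17

Derivation:
Frame 1 starts at roll index 0: rolls=5,3 (sum=8), consumes 2 rolls
Frame 2 starts at roll index 2: rolls=6,3 (sum=9), consumes 2 rolls
Frame 3 starts at roll index 4: rolls=6,1 (sum=7), consumes 2 rolls
Frame 4 starts at roll index 6: roll=10 (strike), consumes 1 roll
Frame 5 starts at roll index 7: rolls=5,3 (sum=8), consumes 2 rolls
Frame 6 starts at roll index 9: rolls=2,8 (sum=10), consumes 2 rolls
Frame 7 starts at roll index 11: rolls=5,3 (sum=8), consumes 2 rolls
Frame 8 starts at roll index 13: rolls=2,8 (sum=10), consumes 2 rolls
Frame 9 starts at roll index 15: rolls=3,7 (sum=10), consumes 2 rolls
Frame 10 starts at roll index 17: 2 remaining rolls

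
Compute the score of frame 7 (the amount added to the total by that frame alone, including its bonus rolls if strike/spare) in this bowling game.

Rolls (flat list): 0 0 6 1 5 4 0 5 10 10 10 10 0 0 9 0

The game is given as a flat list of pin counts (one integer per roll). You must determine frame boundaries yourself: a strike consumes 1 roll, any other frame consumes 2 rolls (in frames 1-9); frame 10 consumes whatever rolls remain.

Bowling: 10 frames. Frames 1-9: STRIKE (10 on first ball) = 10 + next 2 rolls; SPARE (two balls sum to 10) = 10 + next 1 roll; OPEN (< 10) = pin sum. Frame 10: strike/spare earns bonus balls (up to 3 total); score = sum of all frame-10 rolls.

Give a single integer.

Frame 1: OPEN (0+0=0). Cumulative: 0
Frame 2: OPEN (6+1=7). Cumulative: 7
Frame 3: OPEN (5+4=9). Cumulative: 16
Frame 4: OPEN (0+5=5). Cumulative: 21
Frame 5: STRIKE. 10 + next two rolls (10+10) = 30. Cumulative: 51
Frame 6: STRIKE. 10 + next two rolls (10+10) = 30. Cumulative: 81
Frame 7: STRIKE. 10 + next two rolls (10+0) = 20. Cumulative: 101
Frame 8: STRIKE. 10 + next two rolls (0+0) = 10. Cumulative: 111
Frame 9: OPEN (0+0=0). Cumulative: 111

Answer: 20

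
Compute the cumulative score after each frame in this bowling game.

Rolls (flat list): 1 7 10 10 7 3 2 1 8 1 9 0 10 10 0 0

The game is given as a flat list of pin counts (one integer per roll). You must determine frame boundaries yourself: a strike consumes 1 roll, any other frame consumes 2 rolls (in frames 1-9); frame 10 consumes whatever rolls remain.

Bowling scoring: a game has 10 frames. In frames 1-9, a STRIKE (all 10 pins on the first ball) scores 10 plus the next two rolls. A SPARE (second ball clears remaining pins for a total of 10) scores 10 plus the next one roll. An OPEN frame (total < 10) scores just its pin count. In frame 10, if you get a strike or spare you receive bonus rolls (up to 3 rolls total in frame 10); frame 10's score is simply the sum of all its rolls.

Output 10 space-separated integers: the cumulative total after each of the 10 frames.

Answer: 8 35 55 67 70 79 88 108 118 118

Derivation:
Frame 1: OPEN (1+7=8). Cumulative: 8
Frame 2: STRIKE. 10 + next two rolls (10+7) = 27. Cumulative: 35
Frame 3: STRIKE. 10 + next two rolls (7+3) = 20. Cumulative: 55
Frame 4: SPARE (7+3=10). 10 + next roll (2) = 12. Cumulative: 67
Frame 5: OPEN (2+1=3). Cumulative: 70
Frame 6: OPEN (8+1=9). Cumulative: 79
Frame 7: OPEN (9+0=9). Cumulative: 88
Frame 8: STRIKE. 10 + next two rolls (10+0) = 20. Cumulative: 108
Frame 9: STRIKE. 10 + next two rolls (0+0) = 10. Cumulative: 118
Frame 10: OPEN. Sum of all frame-10 rolls (0+0) = 0. Cumulative: 118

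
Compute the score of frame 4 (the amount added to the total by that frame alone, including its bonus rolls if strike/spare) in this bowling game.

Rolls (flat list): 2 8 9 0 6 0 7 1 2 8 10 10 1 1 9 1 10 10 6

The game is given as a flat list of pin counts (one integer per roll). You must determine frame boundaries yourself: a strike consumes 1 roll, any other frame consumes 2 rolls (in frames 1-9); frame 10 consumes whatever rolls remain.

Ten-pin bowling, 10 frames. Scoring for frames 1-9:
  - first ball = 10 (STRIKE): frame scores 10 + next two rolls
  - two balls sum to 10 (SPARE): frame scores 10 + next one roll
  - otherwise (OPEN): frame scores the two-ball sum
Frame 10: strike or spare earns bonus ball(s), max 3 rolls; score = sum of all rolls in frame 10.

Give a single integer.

Answer: 8

Derivation:
Frame 1: SPARE (2+8=10). 10 + next roll (9) = 19. Cumulative: 19
Frame 2: OPEN (9+0=9). Cumulative: 28
Frame 3: OPEN (6+0=6). Cumulative: 34
Frame 4: OPEN (7+1=8). Cumulative: 42
Frame 5: SPARE (2+8=10). 10 + next roll (10) = 20. Cumulative: 62
Frame 6: STRIKE. 10 + next two rolls (10+1) = 21. Cumulative: 83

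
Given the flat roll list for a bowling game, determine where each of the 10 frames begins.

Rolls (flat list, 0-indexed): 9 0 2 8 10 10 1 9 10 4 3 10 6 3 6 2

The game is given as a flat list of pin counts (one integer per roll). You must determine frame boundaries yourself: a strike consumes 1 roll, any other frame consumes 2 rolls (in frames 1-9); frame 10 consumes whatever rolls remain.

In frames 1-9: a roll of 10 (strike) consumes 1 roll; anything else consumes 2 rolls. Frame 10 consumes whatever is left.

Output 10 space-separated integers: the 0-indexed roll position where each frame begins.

Frame 1 starts at roll index 0: rolls=9,0 (sum=9), consumes 2 rolls
Frame 2 starts at roll index 2: rolls=2,8 (sum=10), consumes 2 rolls
Frame 3 starts at roll index 4: roll=10 (strike), consumes 1 roll
Frame 4 starts at roll index 5: roll=10 (strike), consumes 1 roll
Frame 5 starts at roll index 6: rolls=1,9 (sum=10), consumes 2 rolls
Frame 6 starts at roll index 8: roll=10 (strike), consumes 1 roll
Frame 7 starts at roll index 9: rolls=4,3 (sum=7), consumes 2 rolls
Frame 8 starts at roll index 11: roll=10 (strike), consumes 1 roll
Frame 9 starts at roll index 12: rolls=6,3 (sum=9), consumes 2 rolls
Frame 10 starts at roll index 14: 2 remaining rolls

Answer: 0 2 4 5 6 8 9 11 12 14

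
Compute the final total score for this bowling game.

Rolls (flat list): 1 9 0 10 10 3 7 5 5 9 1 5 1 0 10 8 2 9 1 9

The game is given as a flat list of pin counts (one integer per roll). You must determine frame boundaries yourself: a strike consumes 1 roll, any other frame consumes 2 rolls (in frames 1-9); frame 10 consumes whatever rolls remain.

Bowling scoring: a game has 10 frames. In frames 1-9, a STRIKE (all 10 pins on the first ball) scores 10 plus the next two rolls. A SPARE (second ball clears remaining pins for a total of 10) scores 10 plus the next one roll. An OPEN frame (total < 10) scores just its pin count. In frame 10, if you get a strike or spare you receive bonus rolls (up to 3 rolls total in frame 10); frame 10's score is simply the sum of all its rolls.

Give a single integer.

Frame 1: SPARE (1+9=10). 10 + next roll (0) = 10. Cumulative: 10
Frame 2: SPARE (0+10=10). 10 + next roll (10) = 20. Cumulative: 30
Frame 3: STRIKE. 10 + next two rolls (3+7) = 20. Cumulative: 50
Frame 4: SPARE (3+7=10). 10 + next roll (5) = 15. Cumulative: 65
Frame 5: SPARE (5+5=10). 10 + next roll (9) = 19. Cumulative: 84
Frame 6: SPARE (9+1=10). 10 + next roll (5) = 15. Cumulative: 99
Frame 7: OPEN (5+1=6). Cumulative: 105
Frame 8: SPARE (0+10=10). 10 + next roll (8) = 18. Cumulative: 123
Frame 9: SPARE (8+2=10). 10 + next roll (9) = 19. Cumulative: 142
Frame 10: SPARE. Sum of all frame-10 rolls (9+1+9) = 19. Cumulative: 161

Answer: 161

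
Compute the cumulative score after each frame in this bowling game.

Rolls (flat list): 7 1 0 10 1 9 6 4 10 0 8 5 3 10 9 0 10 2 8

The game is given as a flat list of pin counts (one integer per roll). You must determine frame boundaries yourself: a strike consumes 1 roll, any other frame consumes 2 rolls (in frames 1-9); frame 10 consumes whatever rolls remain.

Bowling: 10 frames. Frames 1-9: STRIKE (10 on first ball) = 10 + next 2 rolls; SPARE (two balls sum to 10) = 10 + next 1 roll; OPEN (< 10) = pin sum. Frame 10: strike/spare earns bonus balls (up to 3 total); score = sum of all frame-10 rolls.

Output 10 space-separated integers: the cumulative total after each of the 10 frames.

Answer: 8 19 35 55 73 81 89 108 117 137

Derivation:
Frame 1: OPEN (7+1=8). Cumulative: 8
Frame 2: SPARE (0+10=10). 10 + next roll (1) = 11. Cumulative: 19
Frame 3: SPARE (1+9=10). 10 + next roll (6) = 16. Cumulative: 35
Frame 4: SPARE (6+4=10). 10 + next roll (10) = 20. Cumulative: 55
Frame 5: STRIKE. 10 + next two rolls (0+8) = 18. Cumulative: 73
Frame 6: OPEN (0+8=8). Cumulative: 81
Frame 7: OPEN (5+3=8). Cumulative: 89
Frame 8: STRIKE. 10 + next two rolls (9+0) = 19. Cumulative: 108
Frame 9: OPEN (9+0=9). Cumulative: 117
Frame 10: STRIKE. Sum of all frame-10 rolls (10+2+8) = 20. Cumulative: 137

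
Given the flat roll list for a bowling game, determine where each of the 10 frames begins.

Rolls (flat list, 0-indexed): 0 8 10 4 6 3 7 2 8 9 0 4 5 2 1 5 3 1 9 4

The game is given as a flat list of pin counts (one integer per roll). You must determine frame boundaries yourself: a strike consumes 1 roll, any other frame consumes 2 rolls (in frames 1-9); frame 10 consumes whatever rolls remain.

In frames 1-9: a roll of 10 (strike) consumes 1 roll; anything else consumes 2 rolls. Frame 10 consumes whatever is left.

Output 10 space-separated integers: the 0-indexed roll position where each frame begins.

Frame 1 starts at roll index 0: rolls=0,8 (sum=8), consumes 2 rolls
Frame 2 starts at roll index 2: roll=10 (strike), consumes 1 roll
Frame 3 starts at roll index 3: rolls=4,6 (sum=10), consumes 2 rolls
Frame 4 starts at roll index 5: rolls=3,7 (sum=10), consumes 2 rolls
Frame 5 starts at roll index 7: rolls=2,8 (sum=10), consumes 2 rolls
Frame 6 starts at roll index 9: rolls=9,0 (sum=9), consumes 2 rolls
Frame 7 starts at roll index 11: rolls=4,5 (sum=9), consumes 2 rolls
Frame 8 starts at roll index 13: rolls=2,1 (sum=3), consumes 2 rolls
Frame 9 starts at roll index 15: rolls=5,3 (sum=8), consumes 2 rolls
Frame 10 starts at roll index 17: 3 remaining rolls

Answer: 0 2 3 5 7 9 11 13 15 17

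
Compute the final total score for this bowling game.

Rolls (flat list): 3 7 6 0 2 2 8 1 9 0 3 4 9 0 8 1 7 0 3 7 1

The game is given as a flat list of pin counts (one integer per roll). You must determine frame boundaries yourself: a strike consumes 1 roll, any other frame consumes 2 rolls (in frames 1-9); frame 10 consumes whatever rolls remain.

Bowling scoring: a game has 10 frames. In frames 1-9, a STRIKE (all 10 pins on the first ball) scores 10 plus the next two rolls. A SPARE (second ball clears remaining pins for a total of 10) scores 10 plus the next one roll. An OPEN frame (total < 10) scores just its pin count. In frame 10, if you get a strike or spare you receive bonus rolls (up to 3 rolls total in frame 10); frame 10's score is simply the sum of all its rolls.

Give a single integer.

Frame 1: SPARE (3+7=10). 10 + next roll (6) = 16. Cumulative: 16
Frame 2: OPEN (6+0=6). Cumulative: 22
Frame 3: OPEN (2+2=4). Cumulative: 26
Frame 4: OPEN (8+1=9). Cumulative: 35
Frame 5: OPEN (9+0=9). Cumulative: 44
Frame 6: OPEN (3+4=7). Cumulative: 51
Frame 7: OPEN (9+0=9). Cumulative: 60
Frame 8: OPEN (8+1=9). Cumulative: 69
Frame 9: OPEN (7+0=7). Cumulative: 76
Frame 10: SPARE. Sum of all frame-10 rolls (3+7+1) = 11. Cumulative: 87

Answer: 87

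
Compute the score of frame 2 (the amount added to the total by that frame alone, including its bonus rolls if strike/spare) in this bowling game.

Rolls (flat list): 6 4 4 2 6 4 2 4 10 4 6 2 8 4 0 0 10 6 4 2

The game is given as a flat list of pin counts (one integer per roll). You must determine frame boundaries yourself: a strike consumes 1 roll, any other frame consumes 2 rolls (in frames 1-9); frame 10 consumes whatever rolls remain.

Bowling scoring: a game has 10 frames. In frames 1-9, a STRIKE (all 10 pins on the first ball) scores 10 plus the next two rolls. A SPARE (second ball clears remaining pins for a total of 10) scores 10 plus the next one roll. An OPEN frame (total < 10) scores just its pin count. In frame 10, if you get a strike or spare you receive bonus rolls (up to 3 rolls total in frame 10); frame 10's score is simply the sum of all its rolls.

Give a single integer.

Frame 1: SPARE (6+4=10). 10 + next roll (4) = 14. Cumulative: 14
Frame 2: OPEN (4+2=6). Cumulative: 20
Frame 3: SPARE (6+4=10). 10 + next roll (2) = 12. Cumulative: 32
Frame 4: OPEN (2+4=6). Cumulative: 38

Answer: 6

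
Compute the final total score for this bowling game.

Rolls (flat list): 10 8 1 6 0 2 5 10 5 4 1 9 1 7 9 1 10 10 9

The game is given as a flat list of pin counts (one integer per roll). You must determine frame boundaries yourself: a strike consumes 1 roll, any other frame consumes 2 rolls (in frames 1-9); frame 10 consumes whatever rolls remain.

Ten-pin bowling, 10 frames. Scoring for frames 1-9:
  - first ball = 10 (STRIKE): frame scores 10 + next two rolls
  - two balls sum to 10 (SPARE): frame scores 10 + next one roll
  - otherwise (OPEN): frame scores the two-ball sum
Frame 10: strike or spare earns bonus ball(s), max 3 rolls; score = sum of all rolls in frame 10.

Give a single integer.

Answer: 137

Derivation:
Frame 1: STRIKE. 10 + next two rolls (8+1) = 19. Cumulative: 19
Frame 2: OPEN (8+1=9). Cumulative: 28
Frame 3: OPEN (6+0=6). Cumulative: 34
Frame 4: OPEN (2+5=7). Cumulative: 41
Frame 5: STRIKE. 10 + next two rolls (5+4) = 19. Cumulative: 60
Frame 6: OPEN (5+4=9). Cumulative: 69
Frame 7: SPARE (1+9=10). 10 + next roll (1) = 11. Cumulative: 80
Frame 8: OPEN (1+7=8). Cumulative: 88
Frame 9: SPARE (9+1=10). 10 + next roll (10) = 20. Cumulative: 108
Frame 10: STRIKE. Sum of all frame-10 rolls (10+10+9) = 29. Cumulative: 137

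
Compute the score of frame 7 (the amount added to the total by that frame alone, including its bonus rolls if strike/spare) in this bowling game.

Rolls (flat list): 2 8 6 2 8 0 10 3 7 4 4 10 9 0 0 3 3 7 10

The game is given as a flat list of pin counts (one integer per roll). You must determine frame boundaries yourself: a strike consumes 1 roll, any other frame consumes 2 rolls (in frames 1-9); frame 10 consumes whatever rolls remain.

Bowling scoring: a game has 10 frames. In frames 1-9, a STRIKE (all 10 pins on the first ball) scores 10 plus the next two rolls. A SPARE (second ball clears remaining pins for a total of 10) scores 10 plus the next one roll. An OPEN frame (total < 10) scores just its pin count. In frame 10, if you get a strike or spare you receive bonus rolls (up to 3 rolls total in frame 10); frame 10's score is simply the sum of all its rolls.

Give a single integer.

Answer: 19

Derivation:
Frame 1: SPARE (2+8=10). 10 + next roll (6) = 16. Cumulative: 16
Frame 2: OPEN (6+2=8). Cumulative: 24
Frame 3: OPEN (8+0=8). Cumulative: 32
Frame 4: STRIKE. 10 + next two rolls (3+7) = 20. Cumulative: 52
Frame 5: SPARE (3+7=10). 10 + next roll (4) = 14. Cumulative: 66
Frame 6: OPEN (4+4=8). Cumulative: 74
Frame 7: STRIKE. 10 + next two rolls (9+0) = 19. Cumulative: 93
Frame 8: OPEN (9+0=9). Cumulative: 102
Frame 9: OPEN (0+3=3). Cumulative: 105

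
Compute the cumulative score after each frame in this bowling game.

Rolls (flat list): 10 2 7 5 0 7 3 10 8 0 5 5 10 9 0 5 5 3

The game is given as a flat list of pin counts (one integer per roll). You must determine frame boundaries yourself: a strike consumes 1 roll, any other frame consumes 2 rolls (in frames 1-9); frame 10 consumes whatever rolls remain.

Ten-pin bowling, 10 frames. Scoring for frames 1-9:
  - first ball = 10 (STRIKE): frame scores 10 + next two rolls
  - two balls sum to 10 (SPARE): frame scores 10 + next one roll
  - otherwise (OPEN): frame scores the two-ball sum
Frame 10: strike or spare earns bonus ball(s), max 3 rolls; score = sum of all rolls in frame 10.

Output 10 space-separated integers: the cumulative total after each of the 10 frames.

Answer: 19 28 33 53 71 79 99 118 127 140

Derivation:
Frame 1: STRIKE. 10 + next two rolls (2+7) = 19. Cumulative: 19
Frame 2: OPEN (2+7=9). Cumulative: 28
Frame 3: OPEN (5+0=5). Cumulative: 33
Frame 4: SPARE (7+3=10). 10 + next roll (10) = 20. Cumulative: 53
Frame 5: STRIKE. 10 + next two rolls (8+0) = 18. Cumulative: 71
Frame 6: OPEN (8+0=8). Cumulative: 79
Frame 7: SPARE (5+5=10). 10 + next roll (10) = 20. Cumulative: 99
Frame 8: STRIKE. 10 + next two rolls (9+0) = 19. Cumulative: 118
Frame 9: OPEN (9+0=9). Cumulative: 127
Frame 10: SPARE. Sum of all frame-10 rolls (5+5+3) = 13. Cumulative: 140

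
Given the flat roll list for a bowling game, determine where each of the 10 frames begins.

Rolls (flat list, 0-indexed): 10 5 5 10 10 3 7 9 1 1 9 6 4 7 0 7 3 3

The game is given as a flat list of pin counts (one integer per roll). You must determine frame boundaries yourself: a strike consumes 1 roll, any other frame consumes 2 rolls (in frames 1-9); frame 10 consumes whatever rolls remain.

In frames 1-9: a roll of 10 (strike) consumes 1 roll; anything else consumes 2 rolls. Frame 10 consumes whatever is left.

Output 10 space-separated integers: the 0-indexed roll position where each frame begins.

Answer: 0 1 3 4 5 7 9 11 13 15

Derivation:
Frame 1 starts at roll index 0: roll=10 (strike), consumes 1 roll
Frame 2 starts at roll index 1: rolls=5,5 (sum=10), consumes 2 rolls
Frame 3 starts at roll index 3: roll=10 (strike), consumes 1 roll
Frame 4 starts at roll index 4: roll=10 (strike), consumes 1 roll
Frame 5 starts at roll index 5: rolls=3,7 (sum=10), consumes 2 rolls
Frame 6 starts at roll index 7: rolls=9,1 (sum=10), consumes 2 rolls
Frame 7 starts at roll index 9: rolls=1,9 (sum=10), consumes 2 rolls
Frame 8 starts at roll index 11: rolls=6,4 (sum=10), consumes 2 rolls
Frame 9 starts at roll index 13: rolls=7,0 (sum=7), consumes 2 rolls
Frame 10 starts at roll index 15: 3 remaining rolls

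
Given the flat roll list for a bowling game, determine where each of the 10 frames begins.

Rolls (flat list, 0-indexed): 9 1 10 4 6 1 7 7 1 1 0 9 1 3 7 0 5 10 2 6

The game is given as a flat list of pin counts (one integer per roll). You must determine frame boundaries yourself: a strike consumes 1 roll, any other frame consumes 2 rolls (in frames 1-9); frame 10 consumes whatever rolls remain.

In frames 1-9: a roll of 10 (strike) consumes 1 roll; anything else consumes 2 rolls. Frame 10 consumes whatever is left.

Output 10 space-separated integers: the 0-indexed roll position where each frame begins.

Answer: 0 2 3 5 7 9 11 13 15 17

Derivation:
Frame 1 starts at roll index 0: rolls=9,1 (sum=10), consumes 2 rolls
Frame 2 starts at roll index 2: roll=10 (strike), consumes 1 roll
Frame 3 starts at roll index 3: rolls=4,6 (sum=10), consumes 2 rolls
Frame 4 starts at roll index 5: rolls=1,7 (sum=8), consumes 2 rolls
Frame 5 starts at roll index 7: rolls=7,1 (sum=8), consumes 2 rolls
Frame 6 starts at roll index 9: rolls=1,0 (sum=1), consumes 2 rolls
Frame 7 starts at roll index 11: rolls=9,1 (sum=10), consumes 2 rolls
Frame 8 starts at roll index 13: rolls=3,7 (sum=10), consumes 2 rolls
Frame 9 starts at roll index 15: rolls=0,5 (sum=5), consumes 2 rolls
Frame 10 starts at roll index 17: 3 remaining rolls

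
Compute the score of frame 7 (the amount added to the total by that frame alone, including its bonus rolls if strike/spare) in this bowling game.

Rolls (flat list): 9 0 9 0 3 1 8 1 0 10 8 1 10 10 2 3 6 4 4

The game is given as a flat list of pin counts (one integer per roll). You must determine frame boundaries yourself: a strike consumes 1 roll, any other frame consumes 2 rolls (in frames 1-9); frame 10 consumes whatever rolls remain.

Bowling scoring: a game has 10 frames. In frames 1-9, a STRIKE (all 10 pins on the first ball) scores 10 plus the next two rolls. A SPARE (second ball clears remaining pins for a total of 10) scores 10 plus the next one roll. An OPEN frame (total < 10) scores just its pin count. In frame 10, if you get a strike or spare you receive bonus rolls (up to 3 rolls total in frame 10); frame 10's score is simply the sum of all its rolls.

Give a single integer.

Answer: 22

Derivation:
Frame 1: OPEN (9+0=9). Cumulative: 9
Frame 2: OPEN (9+0=9). Cumulative: 18
Frame 3: OPEN (3+1=4). Cumulative: 22
Frame 4: OPEN (8+1=9). Cumulative: 31
Frame 5: SPARE (0+10=10). 10 + next roll (8) = 18. Cumulative: 49
Frame 6: OPEN (8+1=9). Cumulative: 58
Frame 7: STRIKE. 10 + next two rolls (10+2) = 22. Cumulative: 80
Frame 8: STRIKE. 10 + next two rolls (2+3) = 15. Cumulative: 95
Frame 9: OPEN (2+3=5). Cumulative: 100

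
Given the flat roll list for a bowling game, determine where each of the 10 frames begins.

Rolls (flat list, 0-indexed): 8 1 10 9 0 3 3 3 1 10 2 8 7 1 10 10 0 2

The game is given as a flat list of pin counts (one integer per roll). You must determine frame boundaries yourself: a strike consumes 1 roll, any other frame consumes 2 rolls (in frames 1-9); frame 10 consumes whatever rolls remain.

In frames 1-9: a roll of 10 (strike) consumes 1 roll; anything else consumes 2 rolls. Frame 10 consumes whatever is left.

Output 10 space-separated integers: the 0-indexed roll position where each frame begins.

Frame 1 starts at roll index 0: rolls=8,1 (sum=9), consumes 2 rolls
Frame 2 starts at roll index 2: roll=10 (strike), consumes 1 roll
Frame 3 starts at roll index 3: rolls=9,0 (sum=9), consumes 2 rolls
Frame 4 starts at roll index 5: rolls=3,3 (sum=6), consumes 2 rolls
Frame 5 starts at roll index 7: rolls=3,1 (sum=4), consumes 2 rolls
Frame 6 starts at roll index 9: roll=10 (strike), consumes 1 roll
Frame 7 starts at roll index 10: rolls=2,8 (sum=10), consumes 2 rolls
Frame 8 starts at roll index 12: rolls=7,1 (sum=8), consumes 2 rolls
Frame 9 starts at roll index 14: roll=10 (strike), consumes 1 roll
Frame 10 starts at roll index 15: 3 remaining rolls

Answer: 0 2 3 5 7 9 10 12 14 15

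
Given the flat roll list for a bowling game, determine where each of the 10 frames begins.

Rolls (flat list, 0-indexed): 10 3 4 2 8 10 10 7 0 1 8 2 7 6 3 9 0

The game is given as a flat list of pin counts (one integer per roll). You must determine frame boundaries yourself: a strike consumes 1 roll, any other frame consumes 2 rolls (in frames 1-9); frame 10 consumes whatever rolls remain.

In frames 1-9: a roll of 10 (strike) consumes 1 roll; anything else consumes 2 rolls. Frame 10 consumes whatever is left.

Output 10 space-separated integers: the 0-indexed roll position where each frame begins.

Answer: 0 1 3 5 6 7 9 11 13 15

Derivation:
Frame 1 starts at roll index 0: roll=10 (strike), consumes 1 roll
Frame 2 starts at roll index 1: rolls=3,4 (sum=7), consumes 2 rolls
Frame 3 starts at roll index 3: rolls=2,8 (sum=10), consumes 2 rolls
Frame 4 starts at roll index 5: roll=10 (strike), consumes 1 roll
Frame 5 starts at roll index 6: roll=10 (strike), consumes 1 roll
Frame 6 starts at roll index 7: rolls=7,0 (sum=7), consumes 2 rolls
Frame 7 starts at roll index 9: rolls=1,8 (sum=9), consumes 2 rolls
Frame 8 starts at roll index 11: rolls=2,7 (sum=9), consumes 2 rolls
Frame 9 starts at roll index 13: rolls=6,3 (sum=9), consumes 2 rolls
Frame 10 starts at roll index 15: 2 remaining rolls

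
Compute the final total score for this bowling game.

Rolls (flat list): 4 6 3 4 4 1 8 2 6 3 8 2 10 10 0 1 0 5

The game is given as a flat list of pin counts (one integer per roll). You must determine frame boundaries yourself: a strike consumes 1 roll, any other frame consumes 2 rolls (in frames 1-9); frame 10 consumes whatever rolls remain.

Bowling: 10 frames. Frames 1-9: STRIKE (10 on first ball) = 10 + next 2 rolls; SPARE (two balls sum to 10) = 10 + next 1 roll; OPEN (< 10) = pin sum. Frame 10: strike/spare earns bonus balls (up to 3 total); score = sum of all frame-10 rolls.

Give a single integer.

Frame 1: SPARE (4+6=10). 10 + next roll (3) = 13. Cumulative: 13
Frame 2: OPEN (3+4=7). Cumulative: 20
Frame 3: OPEN (4+1=5). Cumulative: 25
Frame 4: SPARE (8+2=10). 10 + next roll (6) = 16. Cumulative: 41
Frame 5: OPEN (6+3=9). Cumulative: 50
Frame 6: SPARE (8+2=10). 10 + next roll (10) = 20. Cumulative: 70
Frame 7: STRIKE. 10 + next two rolls (10+0) = 20. Cumulative: 90
Frame 8: STRIKE. 10 + next two rolls (0+1) = 11. Cumulative: 101
Frame 9: OPEN (0+1=1). Cumulative: 102
Frame 10: OPEN. Sum of all frame-10 rolls (0+5) = 5. Cumulative: 107

Answer: 107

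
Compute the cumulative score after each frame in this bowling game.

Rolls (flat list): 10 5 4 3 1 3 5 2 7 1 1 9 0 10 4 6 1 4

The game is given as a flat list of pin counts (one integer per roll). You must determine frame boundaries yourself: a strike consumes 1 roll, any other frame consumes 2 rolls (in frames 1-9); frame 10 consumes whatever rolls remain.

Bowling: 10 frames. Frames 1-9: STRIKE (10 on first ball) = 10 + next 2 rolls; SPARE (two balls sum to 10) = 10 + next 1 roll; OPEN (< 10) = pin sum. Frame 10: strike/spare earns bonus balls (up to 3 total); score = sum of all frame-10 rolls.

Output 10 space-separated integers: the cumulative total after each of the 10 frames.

Answer: 19 28 32 40 49 51 60 80 91 96

Derivation:
Frame 1: STRIKE. 10 + next two rolls (5+4) = 19. Cumulative: 19
Frame 2: OPEN (5+4=9). Cumulative: 28
Frame 3: OPEN (3+1=4). Cumulative: 32
Frame 4: OPEN (3+5=8). Cumulative: 40
Frame 5: OPEN (2+7=9). Cumulative: 49
Frame 6: OPEN (1+1=2). Cumulative: 51
Frame 7: OPEN (9+0=9). Cumulative: 60
Frame 8: STRIKE. 10 + next two rolls (4+6) = 20. Cumulative: 80
Frame 9: SPARE (4+6=10). 10 + next roll (1) = 11. Cumulative: 91
Frame 10: OPEN. Sum of all frame-10 rolls (1+4) = 5. Cumulative: 96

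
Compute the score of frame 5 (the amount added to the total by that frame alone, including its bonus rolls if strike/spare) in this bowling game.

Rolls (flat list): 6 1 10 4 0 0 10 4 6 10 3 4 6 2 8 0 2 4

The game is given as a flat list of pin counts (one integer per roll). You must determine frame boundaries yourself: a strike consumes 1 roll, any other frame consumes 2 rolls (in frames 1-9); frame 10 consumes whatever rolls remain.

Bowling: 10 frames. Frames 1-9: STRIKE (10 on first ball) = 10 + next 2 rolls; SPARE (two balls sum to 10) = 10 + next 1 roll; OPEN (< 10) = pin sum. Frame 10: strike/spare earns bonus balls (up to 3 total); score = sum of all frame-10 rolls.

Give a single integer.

Frame 1: OPEN (6+1=7). Cumulative: 7
Frame 2: STRIKE. 10 + next two rolls (4+0) = 14. Cumulative: 21
Frame 3: OPEN (4+0=4). Cumulative: 25
Frame 4: SPARE (0+10=10). 10 + next roll (4) = 14. Cumulative: 39
Frame 5: SPARE (4+6=10). 10 + next roll (10) = 20. Cumulative: 59
Frame 6: STRIKE. 10 + next two rolls (3+4) = 17. Cumulative: 76
Frame 7: OPEN (3+4=7). Cumulative: 83

Answer: 20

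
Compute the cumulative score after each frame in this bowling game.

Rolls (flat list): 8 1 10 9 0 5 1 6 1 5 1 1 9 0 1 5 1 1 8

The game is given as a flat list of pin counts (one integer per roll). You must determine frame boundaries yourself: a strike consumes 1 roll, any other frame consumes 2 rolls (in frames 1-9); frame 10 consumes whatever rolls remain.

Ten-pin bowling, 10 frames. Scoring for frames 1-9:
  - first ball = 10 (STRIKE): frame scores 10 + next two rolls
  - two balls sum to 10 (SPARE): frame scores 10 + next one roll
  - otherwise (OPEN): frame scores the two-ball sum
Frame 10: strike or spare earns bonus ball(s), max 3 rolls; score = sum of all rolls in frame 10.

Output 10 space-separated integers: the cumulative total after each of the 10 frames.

Frame 1: OPEN (8+1=9). Cumulative: 9
Frame 2: STRIKE. 10 + next two rolls (9+0) = 19. Cumulative: 28
Frame 3: OPEN (9+0=9). Cumulative: 37
Frame 4: OPEN (5+1=6). Cumulative: 43
Frame 5: OPEN (6+1=7). Cumulative: 50
Frame 6: OPEN (5+1=6). Cumulative: 56
Frame 7: SPARE (1+9=10). 10 + next roll (0) = 10. Cumulative: 66
Frame 8: OPEN (0+1=1). Cumulative: 67
Frame 9: OPEN (5+1=6). Cumulative: 73
Frame 10: OPEN. Sum of all frame-10 rolls (1+8) = 9. Cumulative: 82

Answer: 9 28 37 43 50 56 66 67 73 82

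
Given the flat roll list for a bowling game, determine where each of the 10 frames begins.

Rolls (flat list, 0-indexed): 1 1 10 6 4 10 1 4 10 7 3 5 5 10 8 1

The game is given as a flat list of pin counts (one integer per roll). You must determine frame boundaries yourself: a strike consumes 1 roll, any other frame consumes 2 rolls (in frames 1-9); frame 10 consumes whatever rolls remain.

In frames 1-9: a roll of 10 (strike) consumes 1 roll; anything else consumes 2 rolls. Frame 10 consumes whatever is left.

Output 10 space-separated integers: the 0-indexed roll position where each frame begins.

Answer: 0 2 3 5 6 8 9 11 13 14

Derivation:
Frame 1 starts at roll index 0: rolls=1,1 (sum=2), consumes 2 rolls
Frame 2 starts at roll index 2: roll=10 (strike), consumes 1 roll
Frame 3 starts at roll index 3: rolls=6,4 (sum=10), consumes 2 rolls
Frame 4 starts at roll index 5: roll=10 (strike), consumes 1 roll
Frame 5 starts at roll index 6: rolls=1,4 (sum=5), consumes 2 rolls
Frame 6 starts at roll index 8: roll=10 (strike), consumes 1 roll
Frame 7 starts at roll index 9: rolls=7,3 (sum=10), consumes 2 rolls
Frame 8 starts at roll index 11: rolls=5,5 (sum=10), consumes 2 rolls
Frame 9 starts at roll index 13: roll=10 (strike), consumes 1 roll
Frame 10 starts at roll index 14: 2 remaining rolls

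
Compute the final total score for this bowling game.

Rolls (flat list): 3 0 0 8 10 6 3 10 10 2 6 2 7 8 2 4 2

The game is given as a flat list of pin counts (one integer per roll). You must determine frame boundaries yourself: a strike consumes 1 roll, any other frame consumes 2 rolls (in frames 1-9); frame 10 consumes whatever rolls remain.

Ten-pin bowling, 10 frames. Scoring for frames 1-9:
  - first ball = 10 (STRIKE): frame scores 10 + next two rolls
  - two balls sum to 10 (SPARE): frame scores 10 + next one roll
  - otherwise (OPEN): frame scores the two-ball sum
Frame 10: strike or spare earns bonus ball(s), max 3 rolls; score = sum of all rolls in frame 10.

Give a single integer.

Answer: 116

Derivation:
Frame 1: OPEN (3+0=3). Cumulative: 3
Frame 2: OPEN (0+8=8). Cumulative: 11
Frame 3: STRIKE. 10 + next two rolls (6+3) = 19. Cumulative: 30
Frame 4: OPEN (6+3=9). Cumulative: 39
Frame 5: STRIKE. 10 + next two rolls (10+2) = 22. Cumulative: 61
Frame 6: STRIKE. 10 + next two rolls (2+6) = 18. Cumulative: 79
Frame 7: OPEN (2+6=8). Cumulative: 87
Frame 8: OPEN (2+7=9). Cumulative: 96
Frame 9: SPARE (8+2=10). 10 + next roll (4) = 14. Cumulative: 110
Frame 10: OPEN. Sum of all frame-10 rolls (4+2) = 6. Cumulative: 116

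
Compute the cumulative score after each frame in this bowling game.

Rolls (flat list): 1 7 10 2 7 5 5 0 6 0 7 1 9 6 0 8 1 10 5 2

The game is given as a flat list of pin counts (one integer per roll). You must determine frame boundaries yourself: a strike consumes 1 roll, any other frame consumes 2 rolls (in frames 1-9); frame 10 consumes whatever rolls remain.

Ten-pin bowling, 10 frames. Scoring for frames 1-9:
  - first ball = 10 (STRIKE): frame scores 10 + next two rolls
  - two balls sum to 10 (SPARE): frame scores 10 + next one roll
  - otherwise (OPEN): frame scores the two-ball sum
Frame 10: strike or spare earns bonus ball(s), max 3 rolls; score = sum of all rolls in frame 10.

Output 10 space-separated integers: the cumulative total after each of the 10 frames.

Frame 1: OPEN (1+7=8). Cumulative: 8
Frame 2: STRIKE. 10 + next two rolls (2+7) = 19. Cumulative: 27
Frame 3: OPEN (2+7=9). Cumulative: 36
Frame 4: SPARE (5+5=10). 10 + next roll (0) = 10. Cumulative: 46
Frame 5: OPEN (0+6=6). Cumulative: 52
Frame 6: OPEN (0+7=7). Cumulative: 59
Frame 7: SPARE (1+9=10). 10 + next roll (6) = 16. Cumulative: 75
Frame 8: OPEN (6+0=6). Cumulative: 81
Frame 9: OPEN (8+1=9). Cumulative: 90
Frame 10: STRIKE. Sum of all frame-10 rolls (10+5+2) = 17. Cumulative: 107

Answer: 8 27 36 46 52 59 75 81 90 107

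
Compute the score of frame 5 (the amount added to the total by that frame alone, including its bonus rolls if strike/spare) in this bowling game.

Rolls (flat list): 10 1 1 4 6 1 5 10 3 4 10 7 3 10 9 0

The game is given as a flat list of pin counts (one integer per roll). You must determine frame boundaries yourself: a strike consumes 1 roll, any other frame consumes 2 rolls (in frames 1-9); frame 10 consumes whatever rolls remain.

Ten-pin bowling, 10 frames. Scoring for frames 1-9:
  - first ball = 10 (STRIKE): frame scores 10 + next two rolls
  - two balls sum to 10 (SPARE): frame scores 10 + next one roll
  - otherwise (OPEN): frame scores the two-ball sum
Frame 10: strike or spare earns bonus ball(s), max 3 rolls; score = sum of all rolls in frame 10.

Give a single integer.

Answer: 17

Derivation:
Frame 1: STRIKE. 10 + next two rolls (1+1) = 12. Cumulative: 12
Frame 2: OPEN (1+1=2). Cumulative: 14
Frame 3: SPARE (4+6=10). 10 + next roll (1) = 11. Cumulative: 25
Frame 4: OPEN (1+5=6). Cumulative: 31
Frame 5: STRIKE. 10 + next two rolls (3+4) = 17. Cumulative: 48
Frame 6: OPEN (3+4=7). Cumulative: 55
Frame 7: STRIKE. 10 + next two rolls (7+3) = 20. Cumulative: 75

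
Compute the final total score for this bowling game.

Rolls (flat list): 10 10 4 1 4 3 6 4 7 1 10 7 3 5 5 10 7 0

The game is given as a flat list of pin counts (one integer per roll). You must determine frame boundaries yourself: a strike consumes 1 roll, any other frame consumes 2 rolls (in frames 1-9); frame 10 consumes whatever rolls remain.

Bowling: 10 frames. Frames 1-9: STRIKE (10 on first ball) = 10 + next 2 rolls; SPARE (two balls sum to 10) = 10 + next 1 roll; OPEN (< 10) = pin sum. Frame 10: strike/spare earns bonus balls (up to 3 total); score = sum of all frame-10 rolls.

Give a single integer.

Answer: 148

Derivation:
Frame 1: STRIKE. 10 + next two rolls (10+4) = 24. Cumulative: 24
Frame 2: STRIKE. 10 + next two rolls (4+1) = 15. Cumulative: 39
Frame 3: OPEN (4+1=5). Cumulative: 44
Frame 4: OPEN (4+3=7). Cumulative: 51
Frame 5: SPARE (6+4=10). 10 + next roll (7) = 17. Cumulative: 68
Frame 6: OPEN (7+1=8). Cumulative: 76
Frame 7: STRIKE. 10 + next two rolls (7+3) = 20. Cumulative: 96
Frame 8: SPARE (7+3=10). 10 + next roll (5) = 15. Cumulative: 111
Frame 9: SPARE (5+5=10). 10 + next roll (10) = 20. Cumulative: 131
Frame 10: STRIKE. Sum of all frame-10 rolls (10+7+0) = 17. Cumulative: 148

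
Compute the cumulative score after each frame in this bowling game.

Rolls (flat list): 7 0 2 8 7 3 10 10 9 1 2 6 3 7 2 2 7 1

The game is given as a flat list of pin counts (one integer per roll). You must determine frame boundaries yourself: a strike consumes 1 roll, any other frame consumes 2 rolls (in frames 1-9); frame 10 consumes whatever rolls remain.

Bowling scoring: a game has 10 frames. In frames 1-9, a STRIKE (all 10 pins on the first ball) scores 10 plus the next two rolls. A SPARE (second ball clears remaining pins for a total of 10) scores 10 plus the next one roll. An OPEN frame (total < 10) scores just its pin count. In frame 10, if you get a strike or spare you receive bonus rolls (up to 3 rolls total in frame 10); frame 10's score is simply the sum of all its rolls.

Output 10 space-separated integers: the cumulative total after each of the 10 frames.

Frame 1: OPEN (7+0=7). Cumulative: 7
Frame 2: SPARE (2+8=10). 10 + next roll (7) = 17. Cumulative: 24
Frame 3: SPARE (7+3=10). 10 + next roll (10) = 20. Cumulative: 44
Frame 4: STRIKE. 10 + next two rolls (10+9) = 29. Cumulative: 73
Frame 5: STRIKE. 10 + next two rolls (9+1) = 20. Cumulative: 93
Frame 6: SPARE (9+1=10). 10 + next roll (2) = 12. Cumulative: 105
Frame 7: OPEN (2+6=8). Cumulative: 113
Frame 8: SPARE (3+7=10). 10 + next roll (2) = 12. Cumulative: 125
Frame 9: OPEN (2+2=4). Cumulative: 129
Frame 10: OPEN. Sum of all frame-10 rolls (7+1) = 8. Cumulative: 137

Answer: 7 24 44 73 93 105 113 125 129 137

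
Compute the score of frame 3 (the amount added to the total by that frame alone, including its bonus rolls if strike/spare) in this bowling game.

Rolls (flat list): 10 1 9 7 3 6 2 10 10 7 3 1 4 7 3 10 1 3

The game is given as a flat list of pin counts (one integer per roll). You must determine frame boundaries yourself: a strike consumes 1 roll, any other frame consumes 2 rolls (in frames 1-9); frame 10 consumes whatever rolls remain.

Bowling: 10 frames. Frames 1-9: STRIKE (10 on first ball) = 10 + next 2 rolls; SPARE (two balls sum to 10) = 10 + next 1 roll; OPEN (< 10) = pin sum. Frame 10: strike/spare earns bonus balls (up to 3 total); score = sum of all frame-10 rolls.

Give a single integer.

Frame 1: STRIKE. 10 + next two rolls (1+9) = 20. Cumulative: 20
Frame 2: SPARE (1+9=10). 10 + next roll (7) = 17. Cumulative: 37
Frame 3: SPARE (7+3=10). 10 + next roll (6) = 16. Cumulative: 53
Frame 4: OPEN (6+2=8). Cumulative: 61
Frame 5: STRIKE. 10 + next two rolls (10+7) = 27. Cumulative: 88

Answer: 16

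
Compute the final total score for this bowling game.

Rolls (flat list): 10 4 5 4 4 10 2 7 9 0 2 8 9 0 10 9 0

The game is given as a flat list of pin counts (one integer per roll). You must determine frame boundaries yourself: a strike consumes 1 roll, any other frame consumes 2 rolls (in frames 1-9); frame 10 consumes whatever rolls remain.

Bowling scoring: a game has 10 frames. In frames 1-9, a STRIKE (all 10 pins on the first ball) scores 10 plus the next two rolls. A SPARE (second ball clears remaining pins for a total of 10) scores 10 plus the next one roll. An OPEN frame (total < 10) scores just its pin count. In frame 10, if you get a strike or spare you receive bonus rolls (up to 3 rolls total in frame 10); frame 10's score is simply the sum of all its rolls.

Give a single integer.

Answer: 129

Derivation:
Frame 1: STRIKE. 10 + next two rolls (4+5) = 19. Cumulative: 19
Frame 2: OPEN (4+5=9). Cumulative: 28
Frame 3: OPEN (4+4=8). Cumulative: 36
Frame 4: STRIKE. 10 + next two rolls (2+7) = 19. Cumulative: 55
Frame 5: OPEN (2+7=9). Cumulative: 64
Frame 6: OPEN (9+0=9). Cumulative: 73
Frame 7: SPARE (2+8=10). 10 + next roll (9) = 19. Cumulative: 92
Frame 8: OPEN (9+0=9). Cumulative: 101
Frame 9: STRIKE. 10 + next two rolls (9+0) = 19. Cumulative: 120
Frame 10: OPEN. Sum of all frame-10 rolls (9+0) = 9. Cumulative: 129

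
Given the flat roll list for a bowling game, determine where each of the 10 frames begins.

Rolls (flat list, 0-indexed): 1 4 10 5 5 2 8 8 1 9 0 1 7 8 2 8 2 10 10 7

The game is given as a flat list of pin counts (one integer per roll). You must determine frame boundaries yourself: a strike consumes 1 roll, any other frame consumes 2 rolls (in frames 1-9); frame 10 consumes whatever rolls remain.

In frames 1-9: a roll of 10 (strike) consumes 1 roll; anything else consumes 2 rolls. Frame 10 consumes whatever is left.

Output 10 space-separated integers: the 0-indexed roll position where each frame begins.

Answer: 0 2 3 5 7 9 11 13 15 17

Derivation:
Frame 1 starts at roll index 0: rolls=1,4 (sum=5), consumes 2 rolls
Frame 2 starts at roll index 2: roll=10 (strike), consumes 1 roll
Frame 3 starts at roll index 3: rolls=5,5 (sum=10), consumes 2 rolls
Frame 4 starts at roll index 5: rolls=2,8 (sum=10), consumes 2 rolls
Frame 5 starts at roll index 7: rolls=8,1 (sum=9), consumes 2 rolls
Frame 6 starts at roll index 9: rolls=9,0 (sum=9), consumes 2 rolls
Frame 7 starts at roll index 11: rolls=1,7 (sum=8), consumes 2 rolls
Frame 8 starts at roll index 13: rolls=8,2 (sum=10), consumes 2 rolls
Frame 9 starts at roll index 15: rolls=8,2 (sum=10), consumes 2 rolls
Frame 10 starts at roll index 17: 3 remaining rolls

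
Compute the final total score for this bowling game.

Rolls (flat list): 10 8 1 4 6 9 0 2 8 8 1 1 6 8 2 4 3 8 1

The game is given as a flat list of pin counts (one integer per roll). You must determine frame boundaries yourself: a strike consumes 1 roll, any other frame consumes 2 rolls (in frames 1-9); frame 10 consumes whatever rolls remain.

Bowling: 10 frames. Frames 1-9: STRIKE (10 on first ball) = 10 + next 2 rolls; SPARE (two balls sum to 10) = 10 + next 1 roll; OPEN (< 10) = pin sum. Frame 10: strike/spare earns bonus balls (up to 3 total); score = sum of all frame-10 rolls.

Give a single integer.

Frame 1: STRIKE. 10 + next two rolls (8+1) = 19. Cumulative: 19
Frame 2: OPEN (8+1=9). Cumulative: 28
Frame 3: SPARE (4+6=10). 10 + next roll (9) = 19. Cumulative: 47
Frame 4: OPEN (9+0=9). Cumulative: 56
Frame 5: SPARE (2+8=10). 10 + next roll (8) = 18. Cumulative: 74
Frame 6: OPEN (8+1=9). Cumulative: 83
Frame 7: OPEN (1+6=7). Cumulative: 90
Frame 8: SPARE (8+2=10). 10 + next roll (4) = 14. Cumulative: 104
Frame 9: OPEN (4+3=7). Cumulative: 111
Frame 10: OPEN. Sum of all frame-10 rolls (8+1) = 9. Cumulative: 120

Answer: 120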